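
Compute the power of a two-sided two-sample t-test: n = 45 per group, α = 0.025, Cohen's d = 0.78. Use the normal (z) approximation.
Power ≈ 0.93

Power calculation (two-sample t-test, normal approximation):
z_β = d · √(n/2) - z_{α/2}
z_β = 0.78 · √(45/2) - 2.241
z_β = 0.78 · 4.743 - 2.241
z_β = 1.458

Power = Φ(z_β) = Φ(1.458) ≈ 0.928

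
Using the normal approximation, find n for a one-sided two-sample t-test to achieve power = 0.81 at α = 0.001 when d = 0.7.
n = 65 per group

Sample size formula (two-sample t-test, normal approximation):
n = 2 · ((z_α + z_β) / d)²

z_α = 3.090 (for α = 0.001, one-sided)
z_β = 0.878 (for power = 0.81)
d = 0.7

n = 2 · ((3.090 + 0.878) / 0.7)²
n = 2 · (5.669)²
n ≈ 64.28
Round up to the next whole number: n = 65 per group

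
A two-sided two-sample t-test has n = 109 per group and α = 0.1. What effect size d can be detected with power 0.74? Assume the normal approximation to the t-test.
d ≈ 0.31

Minimum detectable effect (two-sample t-test, normal approximation):
d = (z_{α/2} + z_β) / √(n/2)
d = (1.645 + 0.643) / √(109/2)
d = 2.288 / 7.382
d ≈ 0.31

By Cohen's convention (0.2 small / 0.5 medium / 0.8 large): small effect.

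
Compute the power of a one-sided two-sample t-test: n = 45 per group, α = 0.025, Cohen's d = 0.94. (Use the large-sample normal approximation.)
Power ≈ 0.99

Power calculation (two-sample t-test, normal approximation):
z_β = d · √(n/2) - z_α
z_β = 0.94 · √(45/2) - 1.960
z_β = 0.94 · 4.743 - 1.960
z_β = 2.499

Power = Φ(z_β) = Φ(2.499) ≈ 0.994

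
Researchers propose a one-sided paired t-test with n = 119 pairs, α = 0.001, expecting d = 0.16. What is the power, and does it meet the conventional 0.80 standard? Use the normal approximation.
Power ≈ 0.09; the study is underpowered (power < 0.80)

Power calculation (paired t-test, normal approximation):
z_β = d · √n - z_α
z_β = 0.16 · √119 - 3.090
z_β = 0.16 · 10.909 - 3.090
z_β = -1.345

Power = Φ(z_β) = Φ(-1.345) ≈ 0.089

Effect size d = 0.16 is very small by Cohen's convention (0.2/0.5/0.8).

Threshold: power ≥ 0.80 is conventionally adequate.
Power ≈ 0.09 → the study is underpowered (power < 0.80).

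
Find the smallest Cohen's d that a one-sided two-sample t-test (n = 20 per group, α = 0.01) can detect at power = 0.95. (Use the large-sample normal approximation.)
d ≈ 1.26

Minimum detectable effect (two-sample t-test, normal approximation):
d = (z_α + z_β) / √(n/2)
d = (2.326 + 1.645) / √(20/2)
d = 3.971 / 3.162
d ≈ 1.26

By Cohen's convention (0.2 small / 0.5 medium / 0.8 large): large effect.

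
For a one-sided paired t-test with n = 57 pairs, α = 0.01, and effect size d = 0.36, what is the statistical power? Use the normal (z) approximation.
Power ≈ 0.65

Power calculation (paired t-test, normal approximation):
z_β = d · √n - z_α
z_β = 0.36 · √57 - 2.326
z_β = 0.36 · 7.550 - 2.326
z_β = 0.392

Power = Φ(z_β) = Φ(0.392) ≈ 0.652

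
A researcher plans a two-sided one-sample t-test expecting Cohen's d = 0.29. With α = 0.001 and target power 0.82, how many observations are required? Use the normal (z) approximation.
n = 211

Sample size formula (one-sample t-test, normal approximation):
n = ((z_{α/2} + z_β) / d)²

z_{α/2} = 3.291 (for α = 0.001, two-sided)
z_β = 0.915 (for power = 0.82)
d = 0.29

n = ((3.291 + 0.915) / 0.29)²
n = (14.503)²
n ≈ 210.34
Round up to the next whole number: n = 211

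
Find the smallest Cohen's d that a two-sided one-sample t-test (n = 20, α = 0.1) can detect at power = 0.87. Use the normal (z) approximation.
d ≈ 0.62

Minimum detectable effect (one-sample t-test, normal approximation):
d = (z_{α/2} + z_β) / √n
d = (1.645 + 1.126) / √20
d = 2.771 / 4.472
d ≈ 0.62

By Cohen's convention (0.2 small / 0.5 medium / 0.8 large): medium effect.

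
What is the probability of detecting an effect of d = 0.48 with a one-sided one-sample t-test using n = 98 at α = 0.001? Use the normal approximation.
Power ≈ 0.95

Power calculation (one-sample t-test, normal approximation):
z_β = d · √n - z_α
z_β = 0.48 · √98 - 3.090
z_β = 0.48 · 9.899 - 3.090
z_β = 1.662

Power = Φ(z_β) = Φ(1.662) ≈ 0.952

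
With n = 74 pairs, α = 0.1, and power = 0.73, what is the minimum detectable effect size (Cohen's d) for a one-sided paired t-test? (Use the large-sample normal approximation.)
d ≈ 0.22

Minimum detectable effect (paired t-test, normal approximation):
d = (z_α + z_β) / √n
d = (1.282 + 0.613) / √74
d = 1.894 / 8.602
d ≈ 0.22

By Cohen's convention (0.2 small / 0.5 medium / 0.8 large): small effect.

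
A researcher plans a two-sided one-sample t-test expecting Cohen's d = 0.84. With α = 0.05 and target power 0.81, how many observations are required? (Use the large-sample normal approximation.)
n = 12

Sample size formula (one-sample t-test, normal approximation):
n = ((z_{α/2} + z_β) / d)²

z_{α/2} = 1.960 (for α = 0.05, two-sided)
z_β = 0.878 (for power = 0.81)
d = 0.84

n = ((1.960 + 0.878) / 0.84)²
n = (3.379)²
n ≈ 11.42
Round up to the next whole number: n = 12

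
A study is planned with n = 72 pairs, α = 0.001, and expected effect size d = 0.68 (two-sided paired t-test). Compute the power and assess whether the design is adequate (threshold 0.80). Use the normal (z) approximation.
Power ≈ 0.99; the study is adequately powered (power ≥ 0.80)

Power calculation (paired t-test, normal approximation):
z_β = d · √n - z_{α/2}
z_β = 0.68 · √72 - 3.291
z_β = 0.68 · 8.485 - 3.291
z_β = 2.479

Power = Φ(z_β) = Φ(2.479) ≈ 0.993

Effect size d = 0.68 is medium by Cohen's convention (0.2/0.5/0.8).

Threshold: power ≥ 0.80 is conventionally adequate.
Power ≈ 0.99 → the study is adequately powered (power ≥ 0.80).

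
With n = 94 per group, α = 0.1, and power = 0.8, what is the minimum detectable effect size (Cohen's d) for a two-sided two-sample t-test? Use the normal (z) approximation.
d ≈ 0.36

Minimum detectable effect (two-sample t-test, normal approximation):
d = (z_{α/2} + z_β) / √(n/2)
d = (1.645 + 0.842) / √(94/2)
d = 2.486 / 6.856
d ≈ 0.36

By Cohen's convention (0.2 small / 0.5 medium / 0.8 large): small effect.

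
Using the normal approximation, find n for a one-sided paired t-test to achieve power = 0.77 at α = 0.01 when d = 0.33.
n = 87 pairs

Sample size formula (paired t-test, normal approximation):
n = ((z_α + z_β) / d)²

z_α = 2.326 (for α = 0.01, one-sided)
z_β = 0.739 (for power = 0.77)
d = 0.33

n = ((2.326 + 0.739) / 0.33)²
n = (9.288)²
n ≈ 86.27
Round up to the next whole number: n = 87 pairs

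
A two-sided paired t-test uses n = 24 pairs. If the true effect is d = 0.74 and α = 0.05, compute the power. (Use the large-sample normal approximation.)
Power ≈ 0.95

Power calculation (paired t-test, normal approximation):
z_β = d · √n - z_{α/2}
z_β = 0.74 · √24 - 1.960
z_β = 0.74 · 4.899 - 1.960
z_β = 1.665

Power = Φ(z_β) = Φ(1.665) ≈ 0.952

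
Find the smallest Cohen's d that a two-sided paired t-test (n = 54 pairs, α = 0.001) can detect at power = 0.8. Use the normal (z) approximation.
d ≈ 0.56

Minimum detectable effect (paired t-test, normal approximation):
d = (z_{α/2} + z_β) / √n
d = (3.291 + 0.842) / √54
d = 4.132 / 7.348
d ≈ 0.56

By Cohen's convention (0.2 small / 0.5 medium / 0.8 large): medium effect.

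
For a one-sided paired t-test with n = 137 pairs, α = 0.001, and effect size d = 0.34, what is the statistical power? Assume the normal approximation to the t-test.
Power ≈ 0.81

Power calculation (paired t-test, normal approximation):
z_β = d · √n - z_α
z_β = 0.34 · √137 - 3.090
z_β = 0.34 · 11.705 - 3.090
z_β = 0.889

Power = Φ(z_β) = Φ(0.889) ≈ 0.813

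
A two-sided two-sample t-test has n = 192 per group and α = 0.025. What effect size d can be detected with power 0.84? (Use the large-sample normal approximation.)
d ≈ 0.33

Minimum detectable effect (two-sample t-test, normal approximation):
d = (z_{α/2} + z_β) / √(n/2)
d = (2.241 + 0.994) / √(192/2)
d = 3.236 / 9.798
d ≈ 0.33

By Cohen's convention (0.2 small / 0.5 medium / 0.8 large): small effect.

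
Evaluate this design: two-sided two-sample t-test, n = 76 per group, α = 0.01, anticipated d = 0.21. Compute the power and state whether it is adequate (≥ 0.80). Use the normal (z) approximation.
Power ≈ 0.10; the study is underpowered (power < 0.80)

Power calculation (two-sample t-test, normal approximation):
z_β = d · √(n/2) - z_{α/2}
z_β = 0.21 · √(76/2) - 2.576
z_β = 0.21 · 6.164 - 2.576
z_β = -1.281

Power = Φ(z_β) = Φ(-1.281) ≈ 0.100

Effect size d = 0.21 is small by Cohen's convention (0.2/0.5/0.8).

Threshold: power ≥ 0.80 is conventionally adequate.
Power ≈ 0.10 → the study is underpowered (power < 0.80).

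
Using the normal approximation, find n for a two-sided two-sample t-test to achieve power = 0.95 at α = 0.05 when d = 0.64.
n = 64 per group

Sample size formula (two-sample t-test, normal approximation):
n = 2 · ((z_{α/2} + z_β) / d)²

z_{α/2} = 1.960 (for α = 0.05, two-sided)
z_β = 1.645 (for power = 0.95)
d = 0.64

n = 2 · ((1.960 + 1.645) / 0.64)²
n = 2 · (5.633)²
n ≈ 63.46
Round up to the next whole number: n = 64 per group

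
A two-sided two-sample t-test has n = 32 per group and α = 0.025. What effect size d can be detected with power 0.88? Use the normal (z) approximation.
d ≈ 0.85

Minimum detectable effect (two-sample t-test, normal approximation):
d = (z_{α/2} + z_β) / √(n/2)
d = (2.241 + 1.175) / √(32/2)
d = 3.416 / 4.000
d ≈ 0.85

By Cohen's convention (0.2 small / 0.5 medium / 0.8 large): large effect.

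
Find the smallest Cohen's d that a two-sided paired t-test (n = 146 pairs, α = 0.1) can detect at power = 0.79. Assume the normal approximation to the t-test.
d ≈ 0.20

Minimum detectable effect (paired t-test, normal approximation):
d = (z_{α/2} + z_β) / √n
d = (1.645 + 0.806) / √146
d = 2.451 / 12.083
d ≈ 0.20

By Cohen's convention (0.2 small / 0.5 medium / 0.8 large): small effect.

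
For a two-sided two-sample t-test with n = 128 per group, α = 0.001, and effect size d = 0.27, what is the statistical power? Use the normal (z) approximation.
Power ≈ 0.13

Power calculation (two-sample t-test, normal approximation):
z_β = d · √(n/2) - z_{α/2}
z_β = 0.27 · √(128/2) - 3.291
z_β = 0.27 · 8.000 - 3.291
z_β = -1.131

Power = Φ(z_β) = Φ(-1.131) ≈ 0.129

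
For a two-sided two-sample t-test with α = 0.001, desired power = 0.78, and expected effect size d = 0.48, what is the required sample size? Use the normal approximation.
n = 144 per group

Sample size formula (two-sample t-test, normal approximation):
n = 2 · ((z_{α/2} + z_β) / d)²

z_{α/2} = 3.291 (for α = 0.001, two-sided)
z_β = 0.772 (for power = 0.78)
d = 0.48

n = 2 · ((3.291 + 0.772) / 0.48)²
n = 2 · (8.465)²
n ≈ 143.31
Round up to the next whole number: n = 144 per group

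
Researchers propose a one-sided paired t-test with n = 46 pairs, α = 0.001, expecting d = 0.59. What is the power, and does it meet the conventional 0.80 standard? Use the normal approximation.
Power ≈ 0.82; the study is adequately powered (power ≥ 0.80)

Power calculation (paired t-test, normal approximation):
z_β = d · √n - z_α
z_β = 0.59 · √46 - 3.090
z_β = 0.59 · 6.782 - 3.090
z_β = 0.911

Power = Φ(z_β) = Φ(0.911) ≈ 0.819

Effect size d = 0.59 is medium by Cohen's convention (0.2/0.5/0.8).

Threshold: power ≥ 0.80 is conventionally adequate.
Power ≈ 0.82 → the study is adequately powered (power ≥ 0.80).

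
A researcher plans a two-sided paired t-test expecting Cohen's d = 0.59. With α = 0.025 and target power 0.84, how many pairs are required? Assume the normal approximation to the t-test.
n = 31 pairs

Sample size formula (paired t-test, normal approximation):
n = ((z_{α/2} + z_β) / d)²

z_{α/2} = 2.241 (for α = 0.025, two-sided)
z_β = 0.994 (for power = 0.84)
d = 0.59

n = ((2.241 + 0.994) / 0.59)²
n = (5.483)²
n ≈ 30.06
Round up to the next whole number: n = 31 pairs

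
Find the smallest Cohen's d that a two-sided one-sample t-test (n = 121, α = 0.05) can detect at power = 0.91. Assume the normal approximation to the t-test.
d ≈ 0.30

Minimum detectable effect (one-sample t-test, normal approximation):
d = (z_{α/2} + z_β) / √n
d = (1.960 + 1.341) / √121
d = 3.301 / 11.000
d ≈ 0.30

By Cohen's convention (0.2 small / 0.5 medium / 0.8 large): small effect.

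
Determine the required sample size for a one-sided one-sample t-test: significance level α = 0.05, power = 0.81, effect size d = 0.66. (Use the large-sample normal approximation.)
n = 15

Sample size formula (one-sample t-test, normal approximation):
n = ((z_α + z_β) / d)²

z_α = 1.645 (for α = 0.05, one-sided)
z_β = 0.878 (for power = 0.81)
d = 0.66

n = ((1.645 + 0.878) / 0.66)²
n = (3.823)²
n ≈ 14.62
Round up to the next whole number: n = 15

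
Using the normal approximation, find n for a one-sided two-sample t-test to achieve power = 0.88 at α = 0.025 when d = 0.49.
n = 82 per group

Sample size formula (two-sample t-test, normal approximation):
n = 2 · ((z_α + z_β) / d)²

z_α = 1.960 (for α = 0.025, one-sided)
z_β = 1.175 (for power = 0.88)
d = 0.49

n = 2 · ((1.960 + 1.175) / 0.49)²
n = 2 · (6.398)²
n ≈ 81.87
Round up to the next whole number: n = 82 per group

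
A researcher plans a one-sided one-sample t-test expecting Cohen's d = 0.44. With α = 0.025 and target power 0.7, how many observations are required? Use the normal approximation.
n = 32

Sample size formula (one-sample t-test, normal approximation):
n = ((z_α + z_β) / d)²

z_α = 1.960 (for α = 0.025, one-sided)
z_β = 0.524 (for power = 0.7)
d = 0.44

n = ((1.960 + 0.524) / 0.44)²
n = (5.645)²
n ≈ 31.87
Round up to the next whole number: n = 32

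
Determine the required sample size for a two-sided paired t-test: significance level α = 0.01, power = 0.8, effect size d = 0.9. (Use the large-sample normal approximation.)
n = 15 pairs

Sample size formula (paired t-test, normal approximation):
n = ((z_{α/2} + z_β) / d)²

z_{α/2} = 2.576 (for α = 0.01, two-sided)
z_β = 0.842 (for power = 0.8)
d = 0.9

n = ((2.576 + 0.842) / 0.9)²
n = (3.798)²
n ≈ 14.42
Round up to the next whole number: n = 15 pairs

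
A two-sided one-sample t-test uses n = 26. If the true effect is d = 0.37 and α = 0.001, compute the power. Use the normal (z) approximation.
Power ≈ 0.08

Power calculation (one-sample t-test, normal approximation):
z_β = d · √n - z_{α/2}
z_β = 0.37 · √26 - 3.291
z_β = 0.37 · 5.099 - 3.291
z_β = -1.404

Power = Φ(z_β) = Φ(-1.404) ≈ 0.080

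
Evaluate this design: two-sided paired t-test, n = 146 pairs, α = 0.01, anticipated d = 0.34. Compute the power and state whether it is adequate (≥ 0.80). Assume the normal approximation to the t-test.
Power ≈ 0.94; the study is adequately powered (power ≥ 0.80)

Power calculation (paired t-test, normal approximation):
z_β = d · √n - z_{α/2}
z_β = 0.34 · √146 - 2.576
z_β = 0.34 · 12.083 - 2.576
z_β = 1.532

Power = Φ(z_β) = Φ(1.532) ≈ 0.937

Effect size d = 0.34 is small by Cohen's convention (0.2/0.5/0.8).

Threshold: power ≥ 0.80 is conventionally adequate.
Power ≈ 0.94 → the study is adequately powered (power ≥ 0.80).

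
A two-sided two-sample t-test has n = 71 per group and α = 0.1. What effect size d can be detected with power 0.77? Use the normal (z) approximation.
d ≈ 0.40

Minimum detectable effect (two-sample t-test, normal approximation):
d = (z_{α/2} + z_β) / √(n/2)
d = (1.645 + 0.739) / √(71/2)
d = 2.384 / 5.958
d ≈ 0.40

By Cohen's convention (0.2 small / 0.5 medium / 0.8 large): small effect.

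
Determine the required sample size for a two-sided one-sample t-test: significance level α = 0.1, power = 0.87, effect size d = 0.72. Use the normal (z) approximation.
n = 15

Sample size formula (one-sample t-test, normal approximation):
n = ((z_{α/2} + z_β) / d)²

z_{α/2} = 1.645 (for α = 0.1, two-sided)
z_β = 1.126 (for power = 0.87)
d = 0.72

n = ((1.645 + 1.126) / 0.72)²
n = (3.849)²
n ≈ 14.81
Round up to the next whole number: n = 15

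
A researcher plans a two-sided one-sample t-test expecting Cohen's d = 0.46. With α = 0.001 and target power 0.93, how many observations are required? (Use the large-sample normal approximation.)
n = 108

Sample size formula (one-sample t-test, normal approximation):
n = ((z_{α/2} + z_β) / d)²

z_{α/2} = 3.291 (for α = 0.001, two-sided)
z_β = 1.476 (for power = 0.93)
d = 0.46

n = ((3.291 + 1.476) / 0.46)²
n = (10.363)²
n ≈ 107.39
Round up to the next whole number: n = 108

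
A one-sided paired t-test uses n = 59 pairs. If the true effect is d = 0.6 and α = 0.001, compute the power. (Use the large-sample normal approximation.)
Power ≈ 0.94

Power calculation (paired t-test, normal approximation):
z_β = d · √n - z_α
z_β = 0.6 · √59 - 3.090
z_β = 0.6 · 7.681 - 3.090
z_β = 1.518

Power = Φ(z_β) = Φ(1.518) ≈ 0.936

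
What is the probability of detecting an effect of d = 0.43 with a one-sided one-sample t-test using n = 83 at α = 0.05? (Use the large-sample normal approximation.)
Power ≈ 0.99

Power calculation (one-sample t-test, normal approximation):
z_β = d · √n - z_α
z_β = 0.43 · √83 - 1.645
z_β = 0.43 · 9.110 - 1.645
z_β = 2.273

Power = Φ(z_β) = Φ(2.273) ≈ 0.988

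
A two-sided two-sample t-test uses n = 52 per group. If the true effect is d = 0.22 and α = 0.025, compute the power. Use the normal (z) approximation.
Power ≈ 0.13

Power calculation (two-sample t-test, normal approximation):
z_β = d · √(n/2) - z_{α/2}
z_β = 0.22 · √(52/2) - 2.241
z_β = 0.22 · 5.099 - 2.241
z_β = -1.120

Power = Φ(z_β) = Φ(-1.120) ≈ 0.131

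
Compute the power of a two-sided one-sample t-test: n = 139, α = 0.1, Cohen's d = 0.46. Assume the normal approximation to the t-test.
Power ≈ 1.00

Power calculation (one-sample t-test, normal approximation):
z_β = d · √n - z_{α/2}
z_β = 0.46 · √139 - 1.645
z_β = 0.46 · 11.790 - 1.645
z_β = 3.778

Power = Φ(z_β) = Φ(3.778) ≈ 1.000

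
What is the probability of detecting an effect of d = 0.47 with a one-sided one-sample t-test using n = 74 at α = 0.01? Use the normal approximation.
Power ≈ 0.96

Power calculation (one-sample t-test, normal approximation):
z_β = d · √n - z_α
z_β = 0.47 · √74 - 2.326
z_β = 0.47 · 8.602 - 2.326
z_β = 1.717

Power = Φ(z_β) = Φ(1.717) ≈ 0.957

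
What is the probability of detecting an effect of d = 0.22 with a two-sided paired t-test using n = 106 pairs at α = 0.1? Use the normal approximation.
Power ≈ 0.73

Power calculation (paired t-test, normal approximation):
z_β = d · √n - z_{α/2}
z_β = 0.22 · √106 - 1.645
z_β = 0.22 · 10.296 - 1.645
z_β = 0.620

Power = Φ(z_β) = Φ(0.620) ≈ 0.732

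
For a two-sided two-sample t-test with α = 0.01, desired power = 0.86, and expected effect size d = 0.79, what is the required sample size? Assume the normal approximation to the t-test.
n = 43 per group

Sample size formula (two-sample t-test, normal approximation):
n = 2 · ((z_{α/2} + z_β) / d)²

z_{α/2} = 2.576 (for α = 0.01, two-sided)
z_β = 1.080 (for power = 0.86)
d = 0.79

n = 2 · ((2.576 + 1.080) / 0.79)²
n = 2 · (4.628)²
n ≈ 42.84
Round up to the next whole number: n = 43 per group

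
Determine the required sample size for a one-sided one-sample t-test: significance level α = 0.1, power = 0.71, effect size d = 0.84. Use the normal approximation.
n = 5

Sample size formula (one-sample t-test, normal approximation):
n = ((z_α + z_β) / d)²

z_α = 1.282 (for α = 0.1, one-sided)
z_β = 0.553 (for power = 0.71)
d = 0.84

n = ((1.282 + 0.553) / 0.84)²
n = (2.185)²
n ≈ 4.77
Round up to the next whole number: n = 5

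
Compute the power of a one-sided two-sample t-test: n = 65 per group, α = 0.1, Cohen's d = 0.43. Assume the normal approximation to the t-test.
Power ≈ 0.88

Power calculation (two-sample t-test, normal approximation):
z_β = d · √(n/2) - z_α
z_β = 0.43 · √(65/2) - 1.282
z_β = 0.43 · 5.701 - 1.282
z_β = 1.170

Power = Φ(z_β) = Φ(1.170) ≈ 0.879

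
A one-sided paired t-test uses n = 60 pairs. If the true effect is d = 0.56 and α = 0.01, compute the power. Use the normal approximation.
Power ≈ 0.98

Power calculation (paired t-test, normal approximation):
z_β = d · √n - z_α
z_β = 0.56 · √60 - 2.326
z_β = 0.56 · 7.746 - 2.326
z_β = 2.011

Power = Φ(z_β) = Φ(2.011) ≈ 0.978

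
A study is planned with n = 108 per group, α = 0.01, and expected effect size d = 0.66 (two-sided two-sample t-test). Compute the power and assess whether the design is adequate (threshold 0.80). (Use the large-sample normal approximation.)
Power ≈ 0.99; the study is adequately powered (power ≥ 0.80)

Power calculation (two-sample t-test, normal approximation):
z_β = d · √(n/2) - z_{α/2}
z_β = 0.66 · √(108/2) - 2.576
z_β = 0.66 · 7.348 - 2.576
z_β = 2.274

Power = Φ(z_β) = Φ(2.274) ≈ 0.989

Effect size d = 0.66 is medium by Cohen's convention (0.2/0.5/0.8).

Threshold: power ≥ 0.80 is conventionally adequate.
Power ≈ 0.99 → the study is adequately powered (power ≥ 0.80).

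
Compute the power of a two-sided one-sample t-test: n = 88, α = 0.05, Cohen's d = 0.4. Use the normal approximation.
Power ≈ 0.96

Power calculation (one-sample t-test, normal approximation):
z_β = d · √n - z_{α/2}
z_β = 0.4 · √88 - 1.960
z_β = 0.4 · 9.381 - 1.960
z_β = 1.792

Power = Φ(z_β) = Φ(1.792) ≈ 0.963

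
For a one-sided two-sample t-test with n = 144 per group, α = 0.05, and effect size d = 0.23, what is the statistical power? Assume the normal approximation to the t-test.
Power ≈ 0.62

Power calculation (two-sample t-test, normal approximation):
z_β = d · √(n/2) - z_α
z_β = 0.23 · √(144/2) - 1.645
z_β = 0.23 · 8.485 - 1.645
z_β = 0.307

Power = Φ(z_β) = Φ(0.307) ≈ 0.620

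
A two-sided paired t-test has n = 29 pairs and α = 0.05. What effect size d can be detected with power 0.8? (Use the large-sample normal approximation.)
d ≈ 0.52

Minimum detectable effect (paired t-test, normal approximation):
d = (z_{α/2} + z_β) / √n
d = (1.960 + 0.842) / √29
d = 2.802 / 5.385
d ≈ 0.52

By Cohen's convention (0.2 small / 0.5 medium / 0.8 large): medium effect.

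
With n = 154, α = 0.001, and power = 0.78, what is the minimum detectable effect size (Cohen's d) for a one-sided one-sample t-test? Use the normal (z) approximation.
d ≈ 0.31

Minimum detectable effect (one-sample t-test, normal approximation):
d = (z_α + z_β) / √n
d = (3.090 + 0.772) / √154
d = 3.862 / 12.410
d ≈ 0.31

By Cohen's convention (0.2 small / 0.5 medium / 0.8 large): small effect.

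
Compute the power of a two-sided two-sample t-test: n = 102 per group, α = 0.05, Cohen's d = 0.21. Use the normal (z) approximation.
Power ≈ 0.32

Power calculation (two-sample t-test, normal approximation):
z_β = d · √(n/2) - z_{α/2}
z_β = 0.21 · √(102/2) - 1.960
z_β = 0.21 · 7.141 - 1.960
z_β = -0.460

Power = Φ(z_β) = Φ(-0.460) ≈ 0.323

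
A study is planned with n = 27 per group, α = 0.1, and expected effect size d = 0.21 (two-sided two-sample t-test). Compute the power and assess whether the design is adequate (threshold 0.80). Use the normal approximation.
Power ≈ 0.19; the study is underpowered (power < 0.80)

Power calculation (two-sample t-test, normal approximation):
z_β = d · √(n/2) - z_{α/2}
z_β = 0.21 · √(27/2) - 1.645
z_β = 0.21 · 3.674 - 1.645
z_β = -0.873

Power = Φ(z_β) = Φ(-0.873) ≈ 0.191

Effect size d = 0.21 is small by Cohen's convention (0.2/0.5/0.8).

Threshold: power ≥ 0.80 is conventionally adequate.
Power ≈ 0.19 → the study is underpowered (power < 0.80).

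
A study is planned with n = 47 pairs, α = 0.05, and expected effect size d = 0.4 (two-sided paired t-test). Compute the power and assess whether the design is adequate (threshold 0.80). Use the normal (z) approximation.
Power ≈ 0.78; the study is underpowered (power < 0.80)

Power calculation (paired t-test, normal approximation):
z_β = d · √n - z_{α/2}
z_β = 0.4 · √47 - 1.960
z_β = 0.4 · 6.856 - 1.960
z_β = 0.782

Power = Φ(z_β) = Φ(0.782) ≈ 0.783

Effect size d = 0.4 is small by Cohen's convention (0.2/0.5/0.8).

Threshold: power ≥ 0.80 is conventionally adequate.
Power ≈ 0.78 → the study is underpowered (power < 0.80).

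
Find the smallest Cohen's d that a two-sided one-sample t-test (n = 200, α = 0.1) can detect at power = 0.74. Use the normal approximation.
d ≈ 0.16

Minimum detectable effect (one-sample t-test, normal approximation):
d = (z_{α/2} + z_β) / √n
d = (1.645 + 0.643) / √200
d = 2.288 / 14.142
d ≈ 0.16

By Cohen's convention (0.2 small / 0.5 medium / 0.8 large): very small effect.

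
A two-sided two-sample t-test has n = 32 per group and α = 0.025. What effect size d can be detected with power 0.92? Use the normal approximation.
d ≈ 0.91

Minimum detectable effect (two-sample t-test, normal approximation):
d = (z_{α/2} + z_β) / √(n/2)
d = (2.241 + 1.405) / √(32/2)
d = 3.646 / 4.000
d ≈ 0.91

By Cohen's convention (0.2 small / 0.5 medium / 0.8 large): large effect.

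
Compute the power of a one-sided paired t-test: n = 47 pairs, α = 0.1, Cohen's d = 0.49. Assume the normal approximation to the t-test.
Power ≈ 0.98

Power calculation (paired t-test, normal approximation):
z_β = d · √n - z_α
z_β = 0.49 · √47 - 1.282
z_β = 0.49 · 6.856 - 1.282
z_β = 2.078

Power = Φ(z_β) = Φ(2.078) ≈ 0.981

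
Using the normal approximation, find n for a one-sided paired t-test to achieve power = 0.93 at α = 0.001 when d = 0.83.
n = 31 pairs

Sample size formula (paired t-test, normal approximation):
n = ((z_α + z_β) / d)²

z_α = 3.090 (for α = 0.001, one-sided)
z_β = 1.476 (for power = 0.93)
d = 0.83

n = ((3.090 + 1.476) / 0.83)²
n = (5.501)²
n ≈ 30.26
Round up to the next whole number: n = 31 pairs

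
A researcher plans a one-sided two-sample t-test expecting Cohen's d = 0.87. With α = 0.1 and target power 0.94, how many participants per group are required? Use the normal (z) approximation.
n = 22 per group

Sample size formula (two-sample t-test, normal approximation):
n = 2 · ((z_α + z_β) / d)²

z_α = 1.282 (for α = 0.1, one-sided)
z_β = 1.555 (for power = 0.94)
d = 0.87

n = 2 · ((1.282 + 1.555) / 0.87)²
n = 2 · (3.261)²
n ≈ 21.27
Round up to the next whole number: n = 22 per group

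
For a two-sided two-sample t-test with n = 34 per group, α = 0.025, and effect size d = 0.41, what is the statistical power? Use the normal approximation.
Power ≈ 0.29

Power calculation (two-sample t-test, normal approximation):
z_β = d · √(n/2) - z_{α/2}
z_β = 0.41 · √(34/2) - 2.241
z_β = 0.41 · 4.123 - 2.241
z_β = -0.551

Power = Φ(z_β) = Φ(-0.551) ≈ 0.291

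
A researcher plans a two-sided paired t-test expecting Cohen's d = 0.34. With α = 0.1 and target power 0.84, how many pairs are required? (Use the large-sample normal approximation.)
n = 61 pairs

Sample size formula (paired t-test, normal approximation):
n = ((z_{α/2} + z_β) / d)²

z_{α/2} = 1.645 (for α = 0.1, two-sided)
z_β = 0.994 (for power = 0.84)
d = 0.34

n = ((1.645 + 0.994) / 0.34)²
n = (7.762)²
n ≈ 60.25
Round up to the next whole number: n = 61 pairs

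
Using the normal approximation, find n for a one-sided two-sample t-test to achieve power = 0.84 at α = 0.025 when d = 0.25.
n = 280 per group

Sample size formula (two-sample t-test, normal approximation):
n = 2 · ((z_α + z_β) / d)²

z_α = 1.960 (for α = 0.025, one-sided)
z_β = 0.994 (for power = 0.84)
d = 0.25

n = 2 · ((1.960 + 0.994) / 0.25)²
n = 2 · (11.816)²
n ≈ 279.24
Round up to the next whole number: n = 280 per group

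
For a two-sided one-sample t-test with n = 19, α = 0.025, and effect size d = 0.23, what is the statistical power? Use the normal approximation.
Power ≈ 0.11

Power calculation (one-sample t-test, normal approximation):
z_β = d · √n - z_{α/2}
z_β = 0.23 · √19 - 2.241
z_β = 0.23 · 4.359 - 2.241
z_β = -1.239

Power = Φ(z_β) = Φ(-1.239) ≈ 0.108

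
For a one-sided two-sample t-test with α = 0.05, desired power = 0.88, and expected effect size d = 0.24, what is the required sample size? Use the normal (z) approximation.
n = 277 per group

Sample size formula (two-sample t-test, normal approximation):
n = 2 · ((z_α + z_β) / d)²

z_α = 1.645 (for α = 0.05, one-sided)
z_β = 1.175 (for power = 0.88)
d = 0.24

n = 2 · ((1.645 + 1.175) / 0.24)²
n = 2 · (11.750)²
n ≈ 276.12
Round up to the next whole number: n = 277 per group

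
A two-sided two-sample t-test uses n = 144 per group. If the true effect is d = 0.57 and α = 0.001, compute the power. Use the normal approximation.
Power ≈ 0.94

Power calculation (two-sample t-test, normal approximation):
z_β = d · √(n/2) - z_{α/2}
z_β = 0.57 · √(144/2) - 3.291
z_β = 0.57 · 8.485 - 3.291
z_β = 1.546

Power = Φ(z_β) = Φ(1.546) ≈ 0.939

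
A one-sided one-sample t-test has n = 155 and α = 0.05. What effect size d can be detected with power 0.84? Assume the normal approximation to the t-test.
d ≈ 0.21

Minimum detectable effect (one-sample t-test, normal approximation):
d = (z_α + z_β) / √n
d = (1.645 + 0.994) / √155
d = 2.639 / 12.450
d ≈ 0.21

By Cohen's convention (0.2 small / 0.5 medium / 0.8 large): small effect.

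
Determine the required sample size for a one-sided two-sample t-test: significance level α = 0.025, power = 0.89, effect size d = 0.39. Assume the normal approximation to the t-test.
n = 134 per group

Sample size formula (two-sample t-test, normal approximation):
n = 2 · ((z_α + z_β) / d)²

z_α = 1.960 (for α = 0.025, one-sided)
z_β = 1.227 (for power = 0.89)
d = 0.39

n = 2 · ((1.960 + 1.227) / 0.39)²
n = 2 · (8.172)²
n ≈ 133.56
Round up to the next whole number: n = 134 per group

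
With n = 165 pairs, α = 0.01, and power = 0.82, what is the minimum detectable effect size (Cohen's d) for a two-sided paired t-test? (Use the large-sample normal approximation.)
d ≈ 0.27

Minimum detectable effect (paired t-test, normal approximation):
d = (z_{α/2} + z_β) / √n
d = (2.576 + 0.915) / √165
d = 3.491 / 12.845
d ≈ 0.27

By Cohen's convention (0.2 small / 0.5 medium / 0.8 large): small effect.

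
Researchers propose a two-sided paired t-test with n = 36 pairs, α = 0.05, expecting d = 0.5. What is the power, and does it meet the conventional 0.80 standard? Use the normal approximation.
Power ≈ 0.85; the study is adequately powered (power ≥ 0.80)

Power calculation (paired t-test, normal approximation):
z_β = d · √n - z_{α/2}
z_β = 0.5 · √36 - 1.960
z_β = 0.5 · 6.000 - 1.960
z_β = 1.040

Power = Φ(z_β) = Φ(1.040) ≈ 0.851

Effect size d = 0.5 is medium by Cohen's convention (0.2/0.5/0.8).

Threshold: power ≥ 0.80 is conventionally adequate.
Power ≈ 0.85 → the study is adequately powered (power ≥ 0.80).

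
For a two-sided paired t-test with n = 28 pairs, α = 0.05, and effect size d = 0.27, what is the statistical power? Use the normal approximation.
Power ≈ 0.30

Power calculation (paired t-test, normal approximation):
z_β = d · √n - z_{α/2}
z_β = 0.27 · √28 - 1.960
z_β = 0.27 · 5.292 - 1.960
z_β = -0.531

Power = Φ(z_β) = Φ(-0.531) ≈ 0.298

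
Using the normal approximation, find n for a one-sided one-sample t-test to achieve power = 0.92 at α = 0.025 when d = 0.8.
n = 18

Sample size formula (one-sample t-test, normal approximation):
n = ((z_α + z_β) / d)²

z_α = 1.960 (for α = 0.025, one-sided)
z_β = 1.405 (for power = 0.92)
d = 0.8

n = ((1.960 + 1.405) / 0.8)²
n = (4.206)²
n ≈ 17.69
Round up to the next whole number: n = 18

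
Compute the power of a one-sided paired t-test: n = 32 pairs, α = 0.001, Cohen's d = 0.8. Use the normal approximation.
Power ≈ 0.92

Power calculation (paired t-test, normal approximation):
z_β = d · √n - z_α
z_β = 0.8 · √32 - 3.090
z_β = 0.8 · 5.657 - 3.090
z_β = 1.435

Power = Φ(z_β) = Φ(1.435) ≈ 0.924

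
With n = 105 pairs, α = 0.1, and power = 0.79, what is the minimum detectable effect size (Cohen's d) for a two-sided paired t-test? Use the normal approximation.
d ≈ 0.24

Minimum detectable effect (paired t-test, normal approximation):
d = (z_{α/2} + z_β) / √n
d = (1.645 + 0.806) / √105
d = 2.451 / 10.247
d ≈ 0.24

By Cohen's convention (0.2 small / 0.5 medium / 0.8 large): small effect.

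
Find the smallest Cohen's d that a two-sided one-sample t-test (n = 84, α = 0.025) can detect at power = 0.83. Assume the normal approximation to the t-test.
d ≈ 0.35

Minimum detectable effect (one-sample t-test, normal approximation):
d = (z_{α/2} + z_β) / √n
d = (2.241 + 0.954) / √84
d = 3.196 / 9.165
d ≈ 0.35

By Cohen's convention (0.2 small / 0.5 medium / 0.8 large): small effect.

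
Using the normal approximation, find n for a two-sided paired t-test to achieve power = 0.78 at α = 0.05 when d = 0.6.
n = 21 pairs

Sample size formula (paired t-test, normal approximation):
n = ((z_{α/2} + z_β) / d)²

z_{α/2} = 1.960 (for α = 0.05, two-sided)
z_β = 0.772 (for power = 0.78)
d = 0.6

n = ((1.960 + 0.772) / 0.6)²
n = (4.553)²
n ≈ 20.73
Round up to the next whole number: n = 21 pairs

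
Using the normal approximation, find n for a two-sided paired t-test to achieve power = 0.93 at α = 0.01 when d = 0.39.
n = 108 pairs

Sample size formula (paired t-test, normal approximation):
n = ((z_{α/2} + z_β) / d)²

z_{α/2} = 2.576 (for α = 0.01, two-sided)
z_β = 1.476 (for power = 0.93)
d = 0.39

n = ((2.576 + 1.476) / 0.39)²
n = (10.390)²
n ≈ 107.95
Round up to the next whole number: n = 108 pairs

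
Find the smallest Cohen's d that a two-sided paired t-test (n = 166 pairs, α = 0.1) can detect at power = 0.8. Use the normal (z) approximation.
d ≈ 0.19

Minimum detectable effect (paired t-test, normal approximation):
d = (z_{α/2} + z_β) / √n
d = (1.645 + 0.842) / √166
d = 2.486 / 12.884
d ≈ 0.19

By Cohen's convention (0.2 small / 0.5 medium / 0.8 large): very small effect.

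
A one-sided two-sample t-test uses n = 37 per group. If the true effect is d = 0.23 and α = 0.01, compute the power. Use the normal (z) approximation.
Power ≈ 0.09

Power calculation (two-sample t-test, normal approximation):
z_β = d · √(n/2) - z_α
z_β = 0.23 · √(37/2) - 2.326
z_β = 0.23 · 4.301 - 2.326
z_β = -1.337

Power = Φ(z_β) = Φ(-1.337) ≈ 0.091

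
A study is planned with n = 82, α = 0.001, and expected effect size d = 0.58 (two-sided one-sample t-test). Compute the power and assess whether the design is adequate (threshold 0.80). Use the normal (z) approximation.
Power ≈ 0.98; the study is adequately powered (power ≥ 0.80)

Power calculation (one-sample t-test, normal approximation):
z_β = d · √n - z_{α/2}
z_β = 0.58 · √82 - 3.291
z_β = 0.58 · 9.055 - 3.291
z_β = 1.962

Power = Φ(z_β) = Φ(1.962) ≈ 0.975

Effect size d = 0.58 is medium by Cohen's convention (0.2/0.5/0.8).

Threshold: power ≥ 0.80 is conventionally adequate.
Power ≈ 0.98 → the study is adequately powered (power ≥ 0.80).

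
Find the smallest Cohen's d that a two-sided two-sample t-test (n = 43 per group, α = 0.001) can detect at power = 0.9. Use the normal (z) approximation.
d ≈ 0.99

Minimum detectable effect (two-sample t-test, normal approximation):
d = (z_{α/2} + z_β) / √(n/2)
d = (3.291 + 1.282) / √(43/2)
d = 4.572 / 4.637
d ≈ 0.99

By Cohen's convention (0.2 small / 0.5 medium / 0.8 large): large effect.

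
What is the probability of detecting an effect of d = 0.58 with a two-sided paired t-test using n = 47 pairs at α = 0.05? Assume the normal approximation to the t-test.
Power ≈ 0.98

Power calculation (paired t-test, normal approximation):
z_β = d · √n - z_{α/2}
z_β = 0.58 · √47 - 1.960
z_β = 0.58 · 6.856 - 1.960
z_β = 2.016

Power = Φ(z_β) = Φ(2.016) ≈ 0.978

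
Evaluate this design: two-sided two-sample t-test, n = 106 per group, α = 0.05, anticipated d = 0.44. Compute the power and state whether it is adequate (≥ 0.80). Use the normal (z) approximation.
Power ≈ 0.89; the study is adequately powered (power ≥ 0.80)

Power calculation (two-sample t-test, normal approximation):
z_β = d · √(n/2) - z_{α/2}
z_β = 0.44 · √(106/2) - 1.960
z_β = 0.44 · 7.280 - 1.960
z_β = 1.243

Power = Φ(z_β) = Φ(1.243) ≈ 0.893

Effect size d = 0.44 is small by Cohen's convention (0.2/0.5/0.8).

Threshold: power ≥ 0.80 is conventionally adequate.
Power ≈ 0.89 → the study is adequately powered (power ≥ 0.80).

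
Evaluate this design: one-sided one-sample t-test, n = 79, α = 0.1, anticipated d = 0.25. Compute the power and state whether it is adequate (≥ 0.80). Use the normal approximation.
Power ≈ 0.83; the study is adequately powered (power ≥ 0.80)

Power calculation (one-sample t-test, normal approximation):
z_β = d · √n - z_α
z_β = 0.25 · √79 - 1.282
z_β = 0.25 · 8.888 - 1.282
z_β = 0.940

Power = Φ(z_β) = Φ(0.940) ≈ 0.827

Effect size d = 0.25 is small by Cohen's convention (0.2/0.5/0.8).

Threshold: power ≥ 0.80 is conventionally adequate.
Power ≈ 0.83 → the study is adequately powered (power ≥ 0.80).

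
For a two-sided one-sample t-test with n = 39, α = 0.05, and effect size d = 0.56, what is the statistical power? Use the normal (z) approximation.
Power ≈ 0.94

Power calculation (one-sample t-test, normal approximation):
z_β = d · √n - z_{α/2}
z_β = 0.56 · √39 - 1.960
z_β = 0.56 · 6.245 - 1.960
z_β = 1.537

Power = Φ(z_β) = Φ(1.537) ≈ 0.938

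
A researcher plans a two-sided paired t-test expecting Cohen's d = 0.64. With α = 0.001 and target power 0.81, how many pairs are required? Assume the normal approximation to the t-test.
n = 43 pairs

Sample size formula (paired t-test, normal approximation):
n = ((z_{α/2} + z_β) / d)²

z_{α/2} = 3.291 (for α = 0.001, two-sided)
z_β = 0.878 (for power = 0.81)
d = 0.64

n = ((3.291 + 0.878) / 0.64)²
n = (6.514)²
n ≈ 42.43
Round up to the next whole number: n = 43 pairs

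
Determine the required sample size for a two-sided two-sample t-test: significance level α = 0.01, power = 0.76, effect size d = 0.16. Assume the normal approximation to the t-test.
n = 842 per group

Sample size formula (two-sample t-test, normal approximation):
n = 2 · ((z_{α/2} + z_β) / d)²

z_{α/2} = 2.576 (for α = 0.01, two-sided)
z_β = 0.706 (for power = 0.76)
d = 0.16

n = 2 · ((2.576 + 0.706) / 0.16)²
n = 2 · (20.513)²
n ≈ 841.57
Round up to the next whole number: n = 842 per group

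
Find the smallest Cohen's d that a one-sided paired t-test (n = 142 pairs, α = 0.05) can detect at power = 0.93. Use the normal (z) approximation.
d ≈ 0.26

Minimum detectable effect (paired t-test, normal approximation):
d = (z_α + z_β) / √n
d = (1.645 + 1.476) / √142
d = 3.121 / 11.916
d ≈ 0.26

By Cohen's convention (0.2 small / 0.5 medium / 0.8 large): small effect.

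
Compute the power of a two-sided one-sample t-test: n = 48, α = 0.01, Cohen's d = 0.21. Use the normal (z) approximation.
Power ≈ 0.13

Power calculation (one-sample t-test, normal approximation):
z_β = d · √n - z_{α/2}
z_β = 0.21 · √48 - 2.576
z_β = 0.21 · 6.928 - 2.576
z_β = -1.121

Power = Φ(z_β) = Φ(-1.121) ≈ 0.131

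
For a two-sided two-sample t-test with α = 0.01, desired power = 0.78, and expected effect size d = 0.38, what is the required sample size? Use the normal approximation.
n = 156 per group

Sample size formula (two-sample t-test, normal approximation):
n = 2 · ((z_{α/2} + z_β) / d)²

z_{α/2} = 2.576 (for α = 0.01, two-sided)
z_β = 0.772 (for power = 0.78)
d = 0.38

n = 2 · ((2.576 + 0.772) / 0.38)²
n = 2 · (8.811)²
n ≈ 155.27
Round up to the next whole number: n = 156 per group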